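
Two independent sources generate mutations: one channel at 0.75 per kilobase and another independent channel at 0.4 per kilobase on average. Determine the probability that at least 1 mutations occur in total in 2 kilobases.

0.8997

Independent Poisson processes superpose: combined rate λ = 0.75 + 0.4 = 1.15 per kilobase.
Over the interval, μ = 1.15 × 2 = 2.3 (2 kilobases).
P(N ≥ 1) = 1 − P(N ≤ 0) ≈ 0.8997.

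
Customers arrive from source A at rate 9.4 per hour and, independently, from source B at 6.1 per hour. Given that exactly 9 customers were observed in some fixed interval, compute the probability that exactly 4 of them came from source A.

Given the total, each event is independently from source A with probability p = λ_A/(λ_A+λ_B) = 9.4/15.5 ≈ 0.6065.
So K ~ Binomial(9, 9.4/15.5): P(K = 4) = C(9,4) · (9.4/15.5)^4 · (6.1/15.5)^5 ≈ 0.1609.

0.1609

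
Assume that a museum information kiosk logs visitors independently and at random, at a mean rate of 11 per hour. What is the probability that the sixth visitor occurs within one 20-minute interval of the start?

0.1652

Over the interval, μ = 11 × 1/3 ≈ 3.66667 (a 20-minute interval = 1/3 hours).
The sixth arrival falls in the interval iff at least 6 events occur there: P(S_6 ≤ t) = P(N ≥ 6) = 1 − P(N ≤ 5) ≈ 0.1652.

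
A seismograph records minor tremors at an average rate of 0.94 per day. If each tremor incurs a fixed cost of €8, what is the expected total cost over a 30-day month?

E[N] = 0.94 × 30 = 28.2 (a 30-day month = 30 days); E[cost] = 28.2 × €8 = €225.6.

€225.6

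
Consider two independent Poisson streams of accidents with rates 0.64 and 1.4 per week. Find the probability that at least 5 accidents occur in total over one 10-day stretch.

0.1705

Independent Poisson processes superpose: combined rate λ = 0.64 + 1.4 = 2.04 per week.
Over the interval, μ = 2.04 × 10/7 ≈ 2.91429 (a 10-day stretch = 10/7 weeks).
P(N ≥ 5) = 1 − P(N ≤ 4) ≈ 0.1705.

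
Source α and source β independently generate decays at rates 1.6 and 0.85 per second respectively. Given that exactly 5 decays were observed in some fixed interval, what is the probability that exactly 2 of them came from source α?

0.1781

Given the total, each event is independently from source α with probability p = λ_α/(λ_α+λ_β) = 1.6/2.45 ≈ 0.6531.
So K ~ Binomial(5, 1.6/2.45): P(K = 2) = C(5,2) · (1.6/2.45)^2 · (0.85/2.45)^3 ≈ 0.1781.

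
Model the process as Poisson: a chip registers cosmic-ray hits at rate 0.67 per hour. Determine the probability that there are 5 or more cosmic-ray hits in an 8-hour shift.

0.6203

Over the interval, μ = 0.67 × 8 = 5.36 (an 8-hour shift = 8 hours).
P(N ≥ 5) = 1 − P(N ≤ 4) = 1 − Σ_{j=0}^{4} e^(−μ) μ^j/j! ≈ 0.6203.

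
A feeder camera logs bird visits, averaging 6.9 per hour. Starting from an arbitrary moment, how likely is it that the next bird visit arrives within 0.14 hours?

0.6194

Inter-arrival times are exponential with rate λ = 6.9 per hour.
P(T ≤ 0.14) = 1 − e^(−λt) = 1 − e^(−6.9 × 0.14) = 1 − e^(−0.966) ≈ 0.6194.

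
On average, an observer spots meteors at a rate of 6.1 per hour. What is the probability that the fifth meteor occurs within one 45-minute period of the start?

Over the interval, μ = 6.1 × 0.75 = 4.575 (a 45-minute period = 0.75 hours).
The fifth arrival falls in the interval iff at least 5 events occur there: P(S_5 ≤ t) = P(N ≥ 5) = 1 − P(N ≤ 4) ≈ 0.4821.

0.4821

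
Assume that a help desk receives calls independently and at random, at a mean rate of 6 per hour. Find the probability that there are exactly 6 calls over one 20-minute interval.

0.0120

Over the interval, μ = 6 × 1/3 = 2 (a 20-minute interval = 1/3 hours).
P(N = 6) = e^(−μ) μ^6/6! = e^(−2) · 2^6/720 ≈ 0.0120.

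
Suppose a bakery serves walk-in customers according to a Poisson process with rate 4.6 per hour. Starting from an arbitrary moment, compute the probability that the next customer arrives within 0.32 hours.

0.7705

Inter-arrival times are exponential with rate λ = 4.6 per hour.
P(T ≤ 0.32) = 1 − e^(−λt) = 1 − e^(−4.6 × 0.32) = 1 − e^(−1.472) ≈ 0.7705.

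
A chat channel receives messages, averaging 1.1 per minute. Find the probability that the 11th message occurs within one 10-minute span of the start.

Over the interval, μ = 1.1 × 10 = 11 (a 10-minute span = 10 minutes).
The 11th arrival falls in the interval iff at least 11 events occur there: P(S_11 ≤ t) = P(N ≥ 11) = 1 − P(N ≤ 10) ≈ 0.5401.

0.5401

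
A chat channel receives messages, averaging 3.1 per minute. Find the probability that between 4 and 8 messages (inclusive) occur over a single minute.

0.3705

With mean μ = 3.1 per minute,
P(4 ≤ N ≤ 8) = Σ_{j=4}^{8} e^(−3.1) · 3.1^j/j! ≈ 0.3705.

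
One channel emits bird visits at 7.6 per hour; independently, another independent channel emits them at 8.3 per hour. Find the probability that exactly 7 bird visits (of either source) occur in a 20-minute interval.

0.1163

Independent Poisson processes superpose: combined rate λ = 7.6 + 8.3 = 15.9 per hour.
Over the interval, μ = 15.9 × 1/3 = 5.3 (a 20-minute interval = 1/3 hours).
P(N = 7) = e^(−5.3) · 5.3^7/7! ≈ 0.1163.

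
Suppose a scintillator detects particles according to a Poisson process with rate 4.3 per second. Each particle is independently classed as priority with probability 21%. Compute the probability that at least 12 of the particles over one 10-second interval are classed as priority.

0.1999

Thinning: the particles that are classed as priority themselves form a Poisson process with rate 0.21 × 4.3 = 0.903 per second.
Over the interval, μ = 0.903 × 10 = 9.03 (a 10-second interval = 10 seconds).
P(N ≥ 12) = 1 − P(N ≤ 11) ≈ 0.1999.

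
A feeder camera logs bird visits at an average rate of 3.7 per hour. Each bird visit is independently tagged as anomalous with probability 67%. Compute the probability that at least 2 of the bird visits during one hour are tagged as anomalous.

0.7084

Thinning: the bird visits that are tagged as anomalous themselves form a Poisson process with rate 0.67 × 3.7 = 2.479 per hour.
So μ = 2.479.
P(N ≥ 2) = 1 − P(N ≤ 1) ≈ 0.7084.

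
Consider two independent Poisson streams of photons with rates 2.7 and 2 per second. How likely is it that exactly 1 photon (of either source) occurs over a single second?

Independent Poisson processes superpose: combined rate λ = 2.7 + 2 = 4.7 per second.
So μ = 4.7.
P(N = 1) = e^(−4.7) · 4.7^1/1! ≈ 0.0427.

0.0427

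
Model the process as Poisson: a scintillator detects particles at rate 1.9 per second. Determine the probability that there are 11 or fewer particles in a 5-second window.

Over the interval, μ = 1.9 × 5 = 9.5 (a 5-second window = 5 seconds).
P(N ≤ 11) = Σ_{j=0}^{11} e^(−μ) μ^j/j! ≈ 0.7520.

0.7520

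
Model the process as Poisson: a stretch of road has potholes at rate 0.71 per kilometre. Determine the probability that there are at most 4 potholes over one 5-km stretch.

Over the interval, μ = 0.71 × 5 = 3.55 (a 5-km stretch = 5 kilometres).
P(N ≤ 4) = Σ_{j=0}^{4} e^(−μ) μ^j/j! ≈ 0.7160.

0.7160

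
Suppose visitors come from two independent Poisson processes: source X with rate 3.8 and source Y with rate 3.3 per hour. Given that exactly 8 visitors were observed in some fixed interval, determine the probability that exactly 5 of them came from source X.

Given the total, each event is independently from source X with probability p = λ_X/(λ_X+λ_Y) = 3.8/7.1 ≈ 0.5352.
So K ~ Binomial(8, 3.8/7.1): P(K = 5) = C(8,5) · (3.8/7.1)^5 · (3.3/7.1)^3 ≈ 0.2469.

0.2469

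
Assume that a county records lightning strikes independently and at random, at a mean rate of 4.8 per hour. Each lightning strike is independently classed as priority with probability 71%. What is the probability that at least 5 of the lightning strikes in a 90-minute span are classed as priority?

Thinning: the lightning strikes that are classed as priority themselves form a Poisson process with rate 0.71 × 4.8 = 3.408 per hour.
Over the interval, μ = 3.408 × 1.5 = 5.112 (a 90-minute span = 1.5 hours).
P(N ≥ 5) = 1 − P(N ≤ 4) ≈ 0.5789.

0.5789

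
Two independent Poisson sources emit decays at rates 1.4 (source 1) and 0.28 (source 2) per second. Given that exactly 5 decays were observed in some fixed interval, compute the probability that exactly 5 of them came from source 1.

Given the total, each event is independently from source 1 with probability p = λ_1/(λ_1+λ_2) = 1.4/1.68 ≈ 0.8333.
So K ~ Binomial(5, 1.4/1.68): P(K = 5) = C(5,5) · (1.4/1.68)^5 · (0.28/1.68)^0 ≈ 0.4019.

0.4019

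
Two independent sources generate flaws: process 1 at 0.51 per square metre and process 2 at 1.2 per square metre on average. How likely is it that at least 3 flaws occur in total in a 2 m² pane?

0.6641

Independent Poisson processes superpose: combined rate λ = 0.51 + 1.2 = 1.71 per square metre.
Over the interval, μ = 1.71 × 2 = 3.42 (a 2 m² pane = 2 square metres).
P(N ≥ 3) = 1 − P(N ≤ 2) ≈ 0.6641.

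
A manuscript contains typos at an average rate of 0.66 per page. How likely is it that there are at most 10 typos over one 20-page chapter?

Over the interval, μ = 0.66 × 20 = 13.2 (a 20-page chapter = 20 pages).
P(N ≤ 10) = Σ_{j=0}^{10} e^(−μ) μ^j/j! ≈ 0.2349.

0.2349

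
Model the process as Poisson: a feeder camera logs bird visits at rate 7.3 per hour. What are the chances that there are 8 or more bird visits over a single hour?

With mean μ = 7.3 per hour,
P(N ≥ 8) = 1 − P(N ≤ 7) = 1 − Σ_{j=0}^{7} e^(−μ) μ^j/j! ≈ 0.4459.

0.4459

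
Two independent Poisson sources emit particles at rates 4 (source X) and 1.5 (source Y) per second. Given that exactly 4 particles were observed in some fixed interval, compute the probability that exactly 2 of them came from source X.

0.2360

Given the total, each event is independently from source X with probability p = λ_X/(λ_X+λ_Y) = 4/5.5 ≈ 0.7273.
So K ~ Binomial(4, 4/5.5): P(K = 2) = C(4,2) · (4/5.5)^2 · (1.5/5.5)^2 ≈ 0.2360.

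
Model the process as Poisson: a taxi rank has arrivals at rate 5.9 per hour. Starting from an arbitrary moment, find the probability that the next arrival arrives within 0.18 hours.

0.6542

Inter-arrival times are exponential with rate λ = 5.9 per hour.
P(T ≤ 0.18) = 1 − e^(−λt) = 1 − e^(−5.9 × 0.18) = 1 − e^(−1.062) ≈ 0.6542.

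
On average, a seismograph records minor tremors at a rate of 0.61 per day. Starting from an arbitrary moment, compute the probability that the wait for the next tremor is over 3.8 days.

The wait for the next event is exponential with rate λ = 0.61 per day.
P(T > 3.8) = e^(−λt) = e^(−0.61 × 3.8) = e^(−2.318) ≈ 0.0985.

0.0985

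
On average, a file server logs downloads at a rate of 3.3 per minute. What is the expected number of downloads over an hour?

198

E[N] = λt = 3.3 × 60 = 198 (an hour = 60 minutes).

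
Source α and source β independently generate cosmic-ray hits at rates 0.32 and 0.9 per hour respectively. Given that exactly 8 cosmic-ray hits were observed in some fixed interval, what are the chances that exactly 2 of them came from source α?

0.3105

Given the total, each event is independently from source α with probability p = λ_α/(λ_α+λ_β) = 0.32/1.22 ≈ 0.2623.
So K ~ Binomial(8, 0.32/1.22): P(K = 2) = C(8,2) · (0.32/1.22)^2 · (0.9/1.22)^6 ≈ 0.3105.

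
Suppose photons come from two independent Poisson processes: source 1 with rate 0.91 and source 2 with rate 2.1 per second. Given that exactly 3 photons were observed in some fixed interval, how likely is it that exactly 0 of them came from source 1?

0.3396

Given the total, each event is independently from source 1 with probability p = λ_1/(λ_1+λ_2) = 0.91/3.01 ≈ 0.3023.
So K ~ Binomial(3, 0.91/3.01): P(K = 0) = C(3,0) · (0.91/3.01)^0 · (2.1/3.01)^3 ≈ 0.3396.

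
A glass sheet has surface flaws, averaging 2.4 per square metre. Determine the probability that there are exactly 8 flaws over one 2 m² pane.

0.0575

Over the interval, μ = 2.4 × 2 = 4.8 (a 2 m² pane = 2 square metres).
P(N = 8) = e^(−μ) μ^8/8! = e^(−4.8) · 4.8^8/40320 ≈ 0.0575.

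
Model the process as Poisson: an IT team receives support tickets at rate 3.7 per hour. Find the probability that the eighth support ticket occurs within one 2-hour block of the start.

0.4607

Over the interval, μ = 3.7 × 2 = 7.4 (a 2-hour block = 2 hours).
The eighth arrival falls in the interval iff at least 8 events occur there: P(S_8 ≤ t) = P(N ≥ 8) = 1 − P(N ≤ 7) ≈ 0.4607.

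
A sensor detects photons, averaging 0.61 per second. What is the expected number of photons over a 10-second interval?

6.1

E[N] = λt = 0.61 × 10 = 6.1 (a 10-second interval = 10 seconds).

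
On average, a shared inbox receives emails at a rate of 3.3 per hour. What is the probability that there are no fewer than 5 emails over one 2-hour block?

Over the interval, μ = 3.3 × 2 = 6.6 (a 2-hour block = 2 hours).
P(N ≥ 5) = 1 − P(N ≤ 4) = 1 − Σ_{j=0}^{4} e^(−μ) μ^j/j! ≈ 0.7873.

0.7873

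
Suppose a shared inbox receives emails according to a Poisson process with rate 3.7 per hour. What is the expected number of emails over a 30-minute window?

E[N] = λt = 3.7 × 0.5 = 1.85 (a 30-minute window = 0.5 hours).

1.85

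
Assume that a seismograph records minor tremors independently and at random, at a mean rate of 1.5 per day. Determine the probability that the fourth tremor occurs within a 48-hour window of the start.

0.3528

Over the interval, μ = 1.5 × 2 = 3 (a 48-hour window = 2 days).
The fourth arrival falls in the interval iff at least 4 events occur there: P(S_4 ≤ t) = P(N ≥ 4) = 1 − P(N ≤ 3) ≈ 0.3528.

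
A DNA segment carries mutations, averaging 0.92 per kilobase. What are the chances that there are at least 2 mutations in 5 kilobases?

0.9437

Over the interval, μ = 0.92 × 5 = 4.6 (5 kilobases).
P(N ≥ 2) = 1 − P(N ≤ 1) = 1 − Σ_{j=0}^{1} e^(−μ) μ^j/j! ≈ 0.9437.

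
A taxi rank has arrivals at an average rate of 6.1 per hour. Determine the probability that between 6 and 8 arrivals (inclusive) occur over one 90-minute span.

Over the interval, μ = 6.1 × 1.5 = 9.15 (a 90-minute span = 1.5 hours).
P(6 ≤ N ≤ 8) = Σ_{j=6}^{8} e^(−9.15) · 9.15^j/j! ≈ 0.3292.

0.3292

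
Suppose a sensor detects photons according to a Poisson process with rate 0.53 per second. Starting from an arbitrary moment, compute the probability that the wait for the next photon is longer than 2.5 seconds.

0.2658

The wait for the next event is exponential with rate λ = 0.53 per second.
P(T > 2.5) = e^(−λt) = e^(−0.53 × 2.5) = e^(−1.325) ≈ 0.2658.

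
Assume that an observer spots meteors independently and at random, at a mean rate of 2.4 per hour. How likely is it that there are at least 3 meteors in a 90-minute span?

Over the interval, μ = 2.4 × 1.5 = 3.6 (a 90-minute span = 1.5 hours).
P(N ≥ 3) = 1 − P(N ≤ 2) = 1 − Σ_{j=0}^{2} e^(−μ) μ^j/j! ≈ 0.6973.

0.6973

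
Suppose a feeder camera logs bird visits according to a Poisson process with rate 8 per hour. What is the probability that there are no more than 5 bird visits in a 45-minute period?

Over the interval, μ = 8 × 0.75 = 6 (a 45-minute period = 0.75 hours).
P(N ≤ 5) = Σ_{j=0}^{5} e^(−μ) μ^j/j! ≈ 0.4457.

0.4457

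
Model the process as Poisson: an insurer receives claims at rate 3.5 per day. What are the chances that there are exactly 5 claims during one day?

0.1322

With mean μ = 3.5 per day,
P(N = 5) = e^(−μ) μ^5/5! = e^(−3.5) · 3.5^5/120 ≈ 0.1322.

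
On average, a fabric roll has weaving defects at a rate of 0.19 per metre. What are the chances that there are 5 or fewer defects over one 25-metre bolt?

0.6597

Over the interval, μ = 0.19 × 25 = 4.75 (a 25-metre bolt = 25 metres).
P(N ≤ 5) = Σ_{j=0}^{5} e^(−μ) μ^j/j! ≈ 0.6597.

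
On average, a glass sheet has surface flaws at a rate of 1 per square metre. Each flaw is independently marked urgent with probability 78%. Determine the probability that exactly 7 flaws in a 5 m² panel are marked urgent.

Thinning: the flaws that are marked urgent themselves form a Poisson process with rate 0.78 × 1 = 0.78 per square metre.
Over the interval, μ = 0.78 × 5 = 3.9 (a 5 m² panel = 5 square metres).
P(N = 7) = e^(−3.9) · 3.9^7/7! ≈ 0.0551.

0.0551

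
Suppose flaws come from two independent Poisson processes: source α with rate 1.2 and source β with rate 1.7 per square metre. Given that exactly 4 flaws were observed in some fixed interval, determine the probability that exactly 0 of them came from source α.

0.1181

Given the total, each event is independently from source α with probability p = λ_α/(λ_α+λ_β) = 1.2/2.9 ≈ 0.4138.
So K ~ Binomial(4, 1.2/2.9): P(K = 0) = C(4,0) · (1.2/2.9)^0 · (1.7/2.9)^4 ≈ 0.1181.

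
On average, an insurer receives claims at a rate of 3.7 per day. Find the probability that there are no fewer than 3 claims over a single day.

With mean μ = 3.7 per day,
P(N ≥ 3) = 1 − P(N ≤ 2) = 1 − Σ_{j=0}^{2} e^(−μ) μ^j/j! ≈ 0.7146.

0.7146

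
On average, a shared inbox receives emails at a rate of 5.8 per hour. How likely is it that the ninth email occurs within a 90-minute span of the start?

0.5042

Over the interval, μ = 5.8 × 1.5 = 8.7 (a 90-minute span = 1.5 hours).
The ninth arrival falls in the interval iff at least 9 events occur there: P(S_9 ≤ t) = P(N ≥ 9) = 1 − P(N ≤ 8) ≈ 0.5042.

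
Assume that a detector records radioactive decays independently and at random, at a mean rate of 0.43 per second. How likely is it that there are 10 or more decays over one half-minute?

0.8275

Over the interval, μ = 0.43 × 30 = 12.9 (a half-minute = 30 seconds).
P(N ≥ 10) = 1 − P(N ≤ 9) = 1 − Σ_{j=0}^{9} e^(−μ) μ^j/j! ≈ 0.8275.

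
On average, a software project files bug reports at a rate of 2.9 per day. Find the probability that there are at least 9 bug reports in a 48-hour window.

0.1328

Over the interval, μ = 2.9 × 2 = 5.8 (a 48-hour window = 2 days).
P(N ≥ 9) = 1 − P(N ≤ 8) = 1 − Σ_{j=0}^{8} e^(−μ) μ^j/j! ≈ 0.1328.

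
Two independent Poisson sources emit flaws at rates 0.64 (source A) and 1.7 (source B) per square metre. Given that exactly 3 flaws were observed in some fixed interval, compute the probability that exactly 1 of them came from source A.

Given the total, each event is independently from source A with probability p = λ_A/(λ_A+λ_B) = 0.64/2.34 ≈ 0.2735.
So K ~ Binomial(3, 0.64/2.34): P(K = 1) = C(3,1) · (0.64/2.34)^1 · (1.7/2.34)^2 ≈ 0.4331.

0.4331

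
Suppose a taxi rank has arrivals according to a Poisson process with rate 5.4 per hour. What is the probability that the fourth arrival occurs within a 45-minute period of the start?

Over the interval, μ = 5.4 × 0.75 = 4.05 (a 45-minute period = 0.75 hours).
The fourth arrival falls in the interval iff at least 4 events occur there: P(S_4 ≤ t) = P(N ≥ 4) = 1 − P(N ≤ 3) ≈ 0.5762.

0.5762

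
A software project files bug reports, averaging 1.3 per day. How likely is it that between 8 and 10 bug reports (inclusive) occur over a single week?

0.3818

Over the interval, μ = 1.3 × 7 = 9.1 (a week = 7 days).
P(8 ≤ N ≤ 10) = Σ_{j=8}^{10} e^(−9.1) · 9.1^j/j! ≈ 0.3818.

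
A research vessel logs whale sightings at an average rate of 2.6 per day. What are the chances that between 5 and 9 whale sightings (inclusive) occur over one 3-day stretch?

0.6294

Over the interval, μ = 2.6 × 3 = 7.8 (a 3-day stretch = 3 days).
P(5 ≤ N ≤ 9) = Σ_{j=5}^{9} e^(−7.8) · 7.8^j/j! ≈ 0.6294.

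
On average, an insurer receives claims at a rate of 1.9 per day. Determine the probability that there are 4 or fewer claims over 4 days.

0.1249

Over the interval, μ = 1.9 × 4 = 7.6 (4 days).
P(N ≤ 4) = Σ_{j=0}^{4} e^(−μ) μ^j/j! ≈ 0.1249.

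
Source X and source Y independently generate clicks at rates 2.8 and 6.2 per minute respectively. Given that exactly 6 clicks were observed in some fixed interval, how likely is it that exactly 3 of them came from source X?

0.1969

Given the total, each event is independently from source X with probability p = λ_X/(λ_X+λ_Y) = 2.8/9 ≈ 0.3111.
So K ~ Binomial(6, 2.8/9): P(K = 3) = C(6,3) · (2.8/9)^3 · (6.2/9)^3 ≈ 0.1969.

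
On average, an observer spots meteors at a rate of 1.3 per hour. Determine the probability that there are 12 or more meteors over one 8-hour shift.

Over the interval, μ = 1.3 × 8 = 10.4 (an 8-hour shift = 8 hours).
P(N ≥ 12) = 1 − P(N ≤ 11) = 1 − Σ_{j=0}^{11} e^(−μ) μ^j/j! ≈ 0.3495.

0.3495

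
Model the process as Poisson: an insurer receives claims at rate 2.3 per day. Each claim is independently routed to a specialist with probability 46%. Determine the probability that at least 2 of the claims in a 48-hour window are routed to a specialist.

0.6245

Thinning: the claims that are routed to a specialist themselves form a Poisson process with rate 0.46 × 2.3 = 1.058 per day.
Over the interval, μ = 1.058 × 2 = 2.116 (a 48-hour window = 2 days).
P(N ≥ 2) = 1 − P(N ≤ 1) ≈ 0.6245.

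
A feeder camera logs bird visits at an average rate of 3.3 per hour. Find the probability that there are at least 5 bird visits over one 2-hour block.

Over the interval, μ = 3.3 × 2 = 6.6 (a 2-hour block = 2 hours).
P(N ≥ 5) = 1 − P(N ≤ 4) = 1 − Σ_{j=0}^{4} e^(−μ) μ^j/j! ≈ 0.7873.

0.7873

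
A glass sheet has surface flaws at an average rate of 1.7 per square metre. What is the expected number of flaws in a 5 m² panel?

8.5

E[N] = λt = 1.7 × 5 = 8.5 (a 5 m² panel = 5 square metres).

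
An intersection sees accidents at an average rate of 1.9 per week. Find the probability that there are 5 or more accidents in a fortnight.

Over the interval, μ = 1.9 × 2 = 3.8 (a fortnight = 2 weeks).
P(N ≥ 5) = 1 − P(N ≤ 4) = 1 − Σ_{j=0}^{4} e^(−μ) μ^j/j! ≈ 0.3322.

0.3322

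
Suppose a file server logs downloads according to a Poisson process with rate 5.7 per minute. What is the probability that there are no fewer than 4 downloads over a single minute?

0.8200

With mean μ = 5.7 per minute,
P(N ≥ 4) = 1 − P(N ≤ 3) = 1 − Σ_{j=0}^{3} e^(−μ) μ^j/j! ≈ 0.8200.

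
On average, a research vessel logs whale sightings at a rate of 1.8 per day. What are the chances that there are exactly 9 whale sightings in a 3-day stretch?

0.0486

Over the interval, μ = 1.8 × 3 = 5.4 (a 3-day stretch = 3 days).
P(N = 9) = e^(−μ) μ^9/9! = e^(−5.4) · 5.4^9/362880 ≈ 0.0486.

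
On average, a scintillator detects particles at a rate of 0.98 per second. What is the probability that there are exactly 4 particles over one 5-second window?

Over the interval, μ = 0.98 × 5 = 4.9 (a 5-second window = 5 seconds).
P(N = 4) = e^(−μ) μ^4/4! = e^(−4.9) · 4.9^4/24 ≈ 0.1789.

0.1789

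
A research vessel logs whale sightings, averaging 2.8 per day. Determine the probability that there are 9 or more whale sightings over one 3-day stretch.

0.4631

Over the interval, μ = 2.8 × 3 = 8.4 (a 3-day stretch = 3 days).
P(N ≥ 9) = 1 − P(N ≤ 8) = 1 − Σ_{j=0}^{8} e^(−μ) μ^j/j! ≈ 0.4631.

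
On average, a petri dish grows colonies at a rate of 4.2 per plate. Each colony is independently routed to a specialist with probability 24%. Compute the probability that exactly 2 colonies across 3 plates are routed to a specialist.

Thinning: the colonies that are routed to a specialist themselves form a Poisson process with rate 0.24 × 4.2 = 1.008 per plate.
Over the interval, μ = 1.008 × 3 = 3.024 (3 plates).
P(N = 2) = e^(−3.024) · 3.024^2/2! ≈ 0.2222.

0.2222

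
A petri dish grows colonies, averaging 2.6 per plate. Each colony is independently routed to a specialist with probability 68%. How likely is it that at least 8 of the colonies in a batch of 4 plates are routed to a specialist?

0.4120

Thinning: the colonies that are routed to a specialist themselves form a Poisson process with rate 0.68 × 2.6 = 1.768 per plate.
Over the interval, μ = 1.768 × 4 = 7.072 (a batch of 4 plates = 4 plates).
P(N ≥ 8) = 1 − P(N ≤ 7) ≈ 0.4120.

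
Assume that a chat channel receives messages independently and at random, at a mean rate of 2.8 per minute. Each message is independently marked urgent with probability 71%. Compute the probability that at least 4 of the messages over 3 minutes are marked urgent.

Thinning: the messages that are marked urgent themselves form a Poisson process with rate 0.71 × 2.8 = 1.988 per minute.
Over the interval, μ = 1.988 × 3 = 5.964 (3 minutes).
P(N ≥ 4) = 1 − P(N ≤ 3) ≈ 0.8456.

0.8456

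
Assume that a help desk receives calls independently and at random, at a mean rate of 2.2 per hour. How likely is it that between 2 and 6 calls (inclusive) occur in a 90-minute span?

Over the interval, μ = 2.2 × 1.5 = 3.3 (a 90-minute span = 1.5 hours).
P(2 ≤ N ≤ 6) = Σ_{j=2}^{6} e^(−3.3) · 3.3^j/j! ≈ 0.7904.

0.7904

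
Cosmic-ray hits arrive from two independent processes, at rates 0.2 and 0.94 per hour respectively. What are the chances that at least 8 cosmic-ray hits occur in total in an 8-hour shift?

Independent Poisson processes superpose: combined rate λ = 0.2 + 0.94 = 1.14 per hour.
Over the interval, μ = 1.14 × 8 = 9.12 (an 8-hour shift = 8 hours).
P(N ≥ 8) = 1 − P(N ≤ 7) ≈ 0.6900.

0.6900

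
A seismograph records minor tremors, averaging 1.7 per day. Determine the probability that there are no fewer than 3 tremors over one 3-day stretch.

Over the interval, μ = 1.7 × 3 = 5.1 (a 3-day stretch = 3 days).
P(N ≥ 3) = 1 − P(N ≤ 2) = 1 − Σ_{j=0}^{2} e^(−μ) μ^j/j! ≈ 0.8835.

0.8835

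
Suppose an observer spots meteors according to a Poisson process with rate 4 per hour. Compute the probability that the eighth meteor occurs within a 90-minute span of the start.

Over the interval, μ = 4 × 1.5 = 6 (a 90-minute span = 1.5 hours).
The eighth arrival falls in the interval iff at least 8 events occur there: P(S_8 ≤ t) = P(N ≥ 8) = 1 − P(N ≤ 7) ≈ 0.2560.

0.2560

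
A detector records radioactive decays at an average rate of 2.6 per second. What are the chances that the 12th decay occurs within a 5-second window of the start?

0.6468

Over the interval, μ = 2.6 × 5 = 13 (a 5-second window = 5 seconds).
The 12th arrival falls in the interval iff at least 12 events occur there: P(S_12 ≤ t) = P(N ≥ 12) = 1 − P(N ≤ 11) ≈ 0.6468.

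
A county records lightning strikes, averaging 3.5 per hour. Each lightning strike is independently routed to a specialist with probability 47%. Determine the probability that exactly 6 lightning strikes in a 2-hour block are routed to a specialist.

0.0656

Thinning: the lightning strikes that are routed to a specialist themselves form a Poisson process with rate 0.47 × 3.5 = 1.645 per hour.
Over the interval, μ = 1.645 × 2 = 3.29 (a 2-hour block = 2 hours).
P(N = 6) = e^(−3.29) · 3.29^6/6! ≈ 0.0656.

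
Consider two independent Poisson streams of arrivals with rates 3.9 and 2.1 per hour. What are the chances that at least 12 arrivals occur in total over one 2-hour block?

Independent Poisson processes superpose: combined rate λ = 3.9 + 2.1 = 6 per hour.
Over the interval, μ = 6 × 2 = 12 (a 2-hour block = 2 hours).
P(N ≥ 12) = 1 − P(N ≤ 11) ≈ 0.5384.

0.5384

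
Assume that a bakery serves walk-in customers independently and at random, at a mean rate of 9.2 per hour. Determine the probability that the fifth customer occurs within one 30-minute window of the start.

0.4868

Over the interval, μ = 9.2 × 0.5 = 4.6 (a 30-minute window = 0.5 hours).
The fifth arrival falls in the interval iff at least 5 events occur there: P(S_5 ≤ t) = P(N ≥ 5) = 1 − P(N ≤ 4) ≈ 0.4868.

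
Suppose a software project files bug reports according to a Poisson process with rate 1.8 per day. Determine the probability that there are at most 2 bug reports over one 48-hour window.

Over the interval, μ = 1.8 × 2 = 3.6 (a 48-hour window = 2 days).
P(N ≤ 2) = Σ_{j=0}^{2} e^(−μ) μ^j/j! ≈ 0.3027.

0.3027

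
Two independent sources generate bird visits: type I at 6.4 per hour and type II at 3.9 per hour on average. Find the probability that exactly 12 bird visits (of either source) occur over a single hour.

Independent Poisson processes superpose: combined rate λ = 6.4 + 3.9 = 10.3 per hour.
So μ = 10.3.
P(N = 12) = e^(−10.3) · 10.3^12/12! ≈ 0.1001.

0.1001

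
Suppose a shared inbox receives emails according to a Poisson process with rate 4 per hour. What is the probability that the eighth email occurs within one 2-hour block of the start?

Over the interval, μ = 4 × 2 = 8 (a 2-hour block = 2 hours).
The eighth arrival falls in the interval iff at least 8 events occur there: P(S_8 ≤ t) = P(N ≥ 8) = 1 − P(N ≤ 7) ≈ 0.5470.

0.5470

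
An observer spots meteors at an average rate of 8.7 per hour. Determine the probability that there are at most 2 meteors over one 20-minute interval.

0.4460

Over the interval, μ = 8.7 × 1/3 = 2.9 (a 20-minute interval = 1/3 hours).
P(N ≤ 2) = Σ_{j=0}^{2} e^(−μ) μ^j/j! ≈ 0.4460.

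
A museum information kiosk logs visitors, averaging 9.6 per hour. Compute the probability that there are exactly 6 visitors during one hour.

With mean μ = 9.6 per hour,
P(N = 6) = e^(−μ) μ^6/6! = e^(−9.6) · 9.6^6/720 ≈ 0.0736.

0.0736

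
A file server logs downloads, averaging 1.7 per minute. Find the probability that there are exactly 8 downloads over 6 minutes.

0.1080

Over the interval, μ = 1.7 × 6 = 10.2 (6 minutes).
P(N = 8) = e^(−μ) μ^8/8! = e^(−10.2) · 10.2^8/40320 ≈ 0.1080.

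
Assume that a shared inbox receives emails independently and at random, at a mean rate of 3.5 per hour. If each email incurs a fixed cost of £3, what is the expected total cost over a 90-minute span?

£15.75

E[N] = 3.5 × 1.5 = 5.25 (a 90-minute span = 1.5 hours); E[cost] = 5.25 × £3 = £15.75.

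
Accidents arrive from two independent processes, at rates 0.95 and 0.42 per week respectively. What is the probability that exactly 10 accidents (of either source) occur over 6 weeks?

0.1045

Independent Poisson processes superpose: combined rate λ = 0.95 + 0.42 = 1.37 per week.
Over the interval, μ = 1.37 × 6 = 8.22 (6 weeks).
P(N = 10) = e^(−8.22) · 8.22^10/10! ≈ 0.1045.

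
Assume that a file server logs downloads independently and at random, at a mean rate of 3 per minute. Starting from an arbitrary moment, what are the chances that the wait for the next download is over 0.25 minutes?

The wait for the next event is exponential with rate λ = 3 per minute.
P(T > 0.25) = e^(−λt) = e^(−3 × 0.25) = e^(−0.75) ≈ 0.4724.

0.4724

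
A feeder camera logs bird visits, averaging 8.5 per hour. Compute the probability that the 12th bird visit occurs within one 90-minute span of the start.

0.6210

Over the interval, μ = 8.5 × 1.5 = 12.75 (a 90-minute span = 1.5 hours).
The 12th arrival falls in the interval iff at least 12 events occur there: P(S_12 ≤ t) = P(N ≥ 12) = 1 − P(N ≤ 11) ≈ 0.6210.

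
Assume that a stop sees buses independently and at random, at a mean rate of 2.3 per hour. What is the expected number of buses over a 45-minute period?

1.725

E[N] = λt = 2.3 × 0.75 = 1.725 (a 45-minute period = 0.75 hours).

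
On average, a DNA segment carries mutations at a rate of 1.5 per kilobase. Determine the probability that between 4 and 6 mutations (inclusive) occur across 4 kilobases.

0.4551

Over the interval, μ = 1.5 × 4 = 6 (4 kilobases).
P(4 ≤ N ≤ 6) = Σ_{j=4}^{6} e^(−6) · 6^j/j! ≈ 0.4551.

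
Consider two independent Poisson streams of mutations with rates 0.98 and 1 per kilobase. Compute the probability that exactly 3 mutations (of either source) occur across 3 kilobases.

Independent Poisson processes superpose: combined rate λ = 0.98 + 1 = 1.98 per kilobase.
Over the interval, μ = 1.98 × 3 = 5.94 (3 kilobases).
P(N = 3) = e^(−5.94) · 5.94^3/3! ≈ 0.0919.

0.0919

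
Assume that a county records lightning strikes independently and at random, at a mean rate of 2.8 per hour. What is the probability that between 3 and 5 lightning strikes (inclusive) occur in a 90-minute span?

0.5429

Over the interval, μ = 2.8 × 1.5 = 4.2 (a 90-minute span = 1.5 hours).
P(3 ≤ N ≤ 5) = Σ_{j=3}^{5} e^(−4.2) · 4.2^j/j! ≈ 0.5429.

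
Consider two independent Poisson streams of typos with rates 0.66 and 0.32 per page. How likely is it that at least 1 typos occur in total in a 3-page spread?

0.9471

Independent Poisson processes superpose: combined rate λ = 0.66 + 0.32 = 0.98 per page.
Over the interval, μ = 0.98 × 3 = 2.94 (a 3-page spread = 3 pages).
P(N ≥ 1) = 1 − P(N ≤ 0) ≈ 0.9471.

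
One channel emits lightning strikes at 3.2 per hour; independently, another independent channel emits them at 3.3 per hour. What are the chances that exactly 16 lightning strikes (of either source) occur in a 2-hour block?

0.0719

Independent Poisson processes superpose: combined rate λ = 3.2 + 3.3 = 6.5 per hour.
Over the interval, μ = 6.5 × 2 = 13 (a 2-hour block = 2 hours).
P(N = 16) = e^(−13) · 13^16/16! ≈ 0.0719.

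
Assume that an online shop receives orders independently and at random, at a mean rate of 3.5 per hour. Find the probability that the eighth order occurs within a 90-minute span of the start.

0.1608

Over the interval, μ = 3.5 × 1.5 = 5.25 (a 90-minute span = 1.5 hours).
The eighth arrival falls in the interval iff at least 8 events occur there: P(S_8 ≤ t) = P(N ≥ 8) = 1 − P(N ≤ 7) ≈ 0.1608.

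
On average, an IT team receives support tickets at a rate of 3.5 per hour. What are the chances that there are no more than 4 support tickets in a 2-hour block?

0.1730

Over the interval, μ = 3.5 × 2 = 7 (a 2-hour block = 2 hours).
P(N ≤ 4) = Σ_{j=0}^{4} e^(−μ) μ^j/j! ≈ 0.1730.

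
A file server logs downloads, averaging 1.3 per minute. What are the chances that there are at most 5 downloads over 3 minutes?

Over the interval, μ = 1.3 × 3 = 3.9 (3 minutes).
P(N ≤ 5) = Σ_{j=0}^{5} e^(−μ) μ^j/j! ≈ 0.8006.

0.8006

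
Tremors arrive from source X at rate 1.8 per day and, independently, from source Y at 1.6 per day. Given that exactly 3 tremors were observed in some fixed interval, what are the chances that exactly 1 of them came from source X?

0.3517

Given the total, each event is independently from source X with probability p = λ_X/(λ_X+λ_Y) = 1.8/3.4 ≈ 0.5294.
So K ~ Binomial(3, 1.8/3.4): P(K = 1) = C(3,1) · (1.8/3.4)^1 · (1.6/3.4)^2 ≈ 0.3517.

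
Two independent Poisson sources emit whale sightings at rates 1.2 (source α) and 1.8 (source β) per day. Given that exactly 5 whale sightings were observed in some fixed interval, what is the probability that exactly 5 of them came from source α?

0.0102

Given the total, each event is independently from source α with probability p = λ_α/(λ_α+λ_β) = 1.2/3 = 0.4000.
So K ~ Binomial(5, 1.2/3): P(K = 5) = C(5,5) · (1.2/3)^5 · (1.8/3)^0 ≈ 0.0102.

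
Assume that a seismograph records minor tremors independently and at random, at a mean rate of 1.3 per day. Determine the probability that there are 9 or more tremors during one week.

Over the interval, μ = 1.3 × 7 = 9.1 (a week = 7 days).
P(N ≥ 9) = 1 − P(N ≤ 8) = 1 − Σ_{j=0}^{8} e^(−μ) μ^j/j! ≈ 0.5574.

0.5574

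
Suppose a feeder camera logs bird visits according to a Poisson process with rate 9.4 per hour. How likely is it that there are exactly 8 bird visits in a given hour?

0.1251

With mean μ = 9.4 per hour,
P(N = 8) = e^(−μ) μ^8/8! = e^(−9.4) · 9.4^8/40320 ≈ 0.1251.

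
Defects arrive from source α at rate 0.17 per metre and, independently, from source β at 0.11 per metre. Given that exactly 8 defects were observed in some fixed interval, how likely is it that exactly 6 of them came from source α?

Given the total, each event is independently from source α with probability p = λ_α/(λ_α+λ_β) = 0.17/0.28 ≈ 0.6071.
So K ~ Binomial(8, 0.17/0.28): P(K = 6) = C(8,6) · (0.17/0.28)^6 · (0.11/0.28)^2 ≈ 0.2165.

0.2165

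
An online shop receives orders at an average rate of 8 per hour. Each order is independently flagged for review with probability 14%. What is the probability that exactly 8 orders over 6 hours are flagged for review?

0.1244

Thinning: the orders that are flagged for review themselves form a Poisson process with rate 0.14 × 8 = 1.12 per hour.
Over the interval, μ = 1.12 × 6 = 6.72 (6 hours).
P(N = 8) = e^(−6.72) · 6.72^8/8! ≈ 0.1244.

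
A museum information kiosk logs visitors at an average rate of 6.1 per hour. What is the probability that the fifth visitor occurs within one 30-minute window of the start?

0.1932

Over the interval, μ = 6.1 × 0.5 = 3.05 (a 30-minute window = 0.5 hours).
The fifth arrival falls in the interval iff at least 5 events occur there: P(S_5 ≤ t) = P(N ≥ 5) = 1 − P(N ≤ 4) ≈ 0.1932.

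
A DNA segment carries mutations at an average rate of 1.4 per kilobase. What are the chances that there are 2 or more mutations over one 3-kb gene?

Over the interval, μ = 1.4 × 3 = 4.2 (a 3-kb gene = 3 kilobases).
P(N ≥ 2) = 1 − P(N ≤ 1) = 1 − Σ_{j=0}^{1} e^(−μ) μ^j/j! ≈ 0.9220.

0.9220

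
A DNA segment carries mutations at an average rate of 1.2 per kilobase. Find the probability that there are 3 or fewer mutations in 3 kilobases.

Over the interval, μ = 1.2 × 3 = 3.6 (3 kilobases).
P(N ≤ 3) = Σ_{j=0}^{3} e^(−μ) μ^j/j! ≈ 0.5152.

0.5152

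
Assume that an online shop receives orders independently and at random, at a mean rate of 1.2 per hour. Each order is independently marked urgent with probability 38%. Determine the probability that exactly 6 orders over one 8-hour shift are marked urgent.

0.0852

Thinning: the orders that are marked urgent themselves form a Poisson process with rate 0.38 × 1.2 = 0.456 per hour.
Over the interval, μ = 0.456 × 8 = 3.648 (an 8-hour shift = 8 hours).
P(N = 6) = e^(−3.648) · 3.648^6/6! ≈ 0.0852.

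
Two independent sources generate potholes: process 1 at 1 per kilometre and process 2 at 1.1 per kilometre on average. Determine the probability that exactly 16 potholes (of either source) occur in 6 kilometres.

0.0650

Independent Poisson processes superpose: combined rate λ = 1 + 1.1 = 2.1 per kilometre.
Over the interval, μ = 2.1 × 6 = 12.6 (6 kilometres).
P(N = 16) = e^(−12.6) · 12.6^16/16! ≈ 0.0650.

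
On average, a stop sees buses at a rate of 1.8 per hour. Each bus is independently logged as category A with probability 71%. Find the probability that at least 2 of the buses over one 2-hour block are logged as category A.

0.7240

Thinning: the buses that are logged as category A themselves form a Poisson process with rate 0.71 × 1.8 = 1.278 per hour.
Over the interval, μ = 1.278 × 2 = 2.556 (a 2-hour block = 2 hours).
P(N ≥ 2) = 1 − P(N ≤ 1) ≈ 0.7240.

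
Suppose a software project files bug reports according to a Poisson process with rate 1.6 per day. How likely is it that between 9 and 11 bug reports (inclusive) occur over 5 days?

0.2955

Over the interval, μ = 1.6 × 5 = 8 (5 days).
P(9 ≤ N ≤ 11) = Σ_{j=9}^{11} e^(−8) · 8^j/j! ≈ 0.2955.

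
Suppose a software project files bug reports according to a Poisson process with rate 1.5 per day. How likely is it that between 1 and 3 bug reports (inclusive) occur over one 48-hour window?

Over the interval, μ = 1.5 × 2 = 3 (a 48-hour window = 2 days).
P(1 ≤ N ≤ 3) = Σ_{j=1}^{3} e^(−3) · 3^j/j! ≈ 0.5974.

0.5974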